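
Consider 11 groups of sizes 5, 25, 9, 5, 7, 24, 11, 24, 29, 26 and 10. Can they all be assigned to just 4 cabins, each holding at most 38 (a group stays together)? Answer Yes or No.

Total = 175; ⌈175/38⌉ = 5.
At least 5 cabins are required, but only 4 are allowed.

No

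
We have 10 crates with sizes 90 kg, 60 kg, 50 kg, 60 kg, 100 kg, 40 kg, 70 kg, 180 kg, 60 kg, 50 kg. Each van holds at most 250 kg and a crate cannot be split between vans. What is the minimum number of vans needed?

4

Total = 180 + 100 + 90 + 70 + 60 + 60 + 60 + 50 + 50 + 40 = 760 kg.
Lower bound: ⌈760/250⌉ = 4 vans.
A packing using 4 vans:
  van 1: 180 + 70 = 250
  van 2: 100 + 90 + 60 = 250
  van 3: 60 + 60 + 50 + 50 = 220
  van 4: 40 = 40
This matches the lower bound, so 4 is optimal.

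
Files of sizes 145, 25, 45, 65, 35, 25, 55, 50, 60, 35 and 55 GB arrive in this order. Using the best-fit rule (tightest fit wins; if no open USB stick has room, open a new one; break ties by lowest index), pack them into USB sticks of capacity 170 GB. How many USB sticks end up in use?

4

  145 → USB stick 1 (new)  [load 145/170]
  25 → USB stick 1  [load 170/170]
  45 → USB stick 2 (new)  [load 45/170]
  65 → USB stick 2  [load 110/170]
  35 → USB stick 2  [load 145/170]
  25 → USB stick 2  [load 170/170]
  55 → USB stick 3 (new)  [load 55/170]
  50 → USB stick 3  [load 105/170]
  60 → USB stick 3  [load 165/170]
  35 → USB stick 4 (new)  [load 35/170]
  55 → USB stick 4  [load 90/170]
4 USB sticks opened.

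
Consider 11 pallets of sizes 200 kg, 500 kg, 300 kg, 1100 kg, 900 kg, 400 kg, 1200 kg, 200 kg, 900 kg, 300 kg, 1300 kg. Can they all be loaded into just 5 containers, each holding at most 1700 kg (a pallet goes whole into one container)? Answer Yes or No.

A valid assignment using 5 containers:
  container 1: 1300 + 400 = 1700
  container 2: 1200 + 500 = 1700
  container 3: 1100 + 300 + 300 = 1700
  container 4: 900 + 200 + 200 = 1300
  container 5: 900 = 900
Every load is within 1700 kg, so 5 containers suffice.

Yes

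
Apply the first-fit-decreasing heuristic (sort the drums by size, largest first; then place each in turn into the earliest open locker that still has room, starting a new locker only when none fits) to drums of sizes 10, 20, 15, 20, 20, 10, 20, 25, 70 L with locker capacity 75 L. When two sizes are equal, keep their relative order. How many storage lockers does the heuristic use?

Sorted descending: 70, 25, 20, 20, 20, 20, 15, 10, 10.
  70 → locker 1 (new)  [load 70/75]
  25 → locker 2 (new)  [load 25/75]
  20 → locker 2  [load 45/75]
  20 → locker 2  [load 65/75]
  20 → locker 3 (new)  [load 20/75]
  20 → locker 3  [load 40/75]
  15 → locker 3  [load 55/75]
  10 → locker 2  [load 75/75]
  10 → locker 3  [load 65/75]
3 storage lockers opened.

3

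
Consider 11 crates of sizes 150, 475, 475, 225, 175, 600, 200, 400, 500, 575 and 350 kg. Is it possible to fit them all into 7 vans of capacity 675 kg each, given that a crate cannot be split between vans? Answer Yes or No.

Yes

A valid assignment using 7 vans:
  van 1: 600 = 600
  van 2: 575 = 575
  van 3: 500 + 175 = 675
  van 4: 475 + 200 = 675
  van 5: 475 + 150 = 625
  van 6: 400 + 225 = 625
  van 7: 350 = 350
Every load is within 675 kg, so 7 vans suffice.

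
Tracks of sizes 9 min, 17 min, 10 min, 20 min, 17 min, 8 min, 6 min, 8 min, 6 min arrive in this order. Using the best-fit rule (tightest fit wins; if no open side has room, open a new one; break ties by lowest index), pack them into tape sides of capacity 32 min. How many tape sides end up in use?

  9 → side 1 (new)  [load 9/32]
  17 → side 1  [load 26/32]
  10 → side 2 (new)  [load 10/32]
  20 → side 2  [load 30/32]
  17 → side 3 (new)  [load 17/32]
  8 → side 3  [load 25/32]
  6 → side 1  [load 32/32]
  8 → side 4 (new)  [load 8/32]
  6 → side 3  [load 31/32]
4 tape sides opened.

4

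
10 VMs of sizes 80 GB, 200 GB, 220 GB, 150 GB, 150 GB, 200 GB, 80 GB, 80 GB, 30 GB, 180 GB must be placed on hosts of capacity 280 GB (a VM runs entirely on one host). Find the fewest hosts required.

6

Total = 220 + 200 + 200 + 180 + 150 + 150 + 80 + 80 + 80 + 30 = 1370 GB.
Lower bound: ⌈1370/280⌉ = 5 hosts.
Also, 6 VMs each exceed 140 GB, and no two of those can share a host, so at least 6 hosts are needed.
A packing using 6 hosts:
  host 1: 220 + 30 = 250
  host 2: 200 + 80 = 280
  host 3: 200 + 80 = 280
  host 4: 180 + 80 = 260
  host 5: 150 = 150
  host 6: 150 = 150
This matches the lower bound, so 6 is optimal.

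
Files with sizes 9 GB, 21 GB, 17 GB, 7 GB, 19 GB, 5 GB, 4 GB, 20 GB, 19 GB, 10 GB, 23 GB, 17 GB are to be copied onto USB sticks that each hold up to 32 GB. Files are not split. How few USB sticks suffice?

Total = 23 + 21 + 20 + 19 + 19 + 17 + 17 + 10 + 9 + 7 + 5 + 4 = 171 GB.
Lower bound: ⌈171/32⌉ = 6 USB sticks.
Also, 7 files each exceed 16 GB, and no two of those can share a USB stick, so at least 7 USB sticks are needed.
A packing using 7 USB sticks:
  USB stick 1: 23 + 9 = 32
  USB stick 2: 21 + 10 = 31
  USB stick 3: 20 + 7 + 5 = 32
  USB stick 4: 19 + 4 = 23
  USB stick 5: 19 = 19
  USB stick 6: 17 = 17
  USB stick 7: 17 = 17
This matches the lower bound, so 7 is optimal.

7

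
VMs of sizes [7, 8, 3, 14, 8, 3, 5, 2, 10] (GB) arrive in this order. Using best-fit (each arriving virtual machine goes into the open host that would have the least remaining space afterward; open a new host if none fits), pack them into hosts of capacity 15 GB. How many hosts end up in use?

5

  7 → host 1 (new)  [load 7/15]
  8 → host 1  [load 15/15]
  3 → host 2 (new)  [load 3/15]
  14 → host 3 (new)  [load 14/15]
  8 → host 2  [load 11/15]
  3 → host 2  [load 14/15]
  5 → host 4 (new)  [load 5/15]
  2 → host 4  [load 7/15]
  10 → host 5 (new)  [load 10/15]
5 hosts opened.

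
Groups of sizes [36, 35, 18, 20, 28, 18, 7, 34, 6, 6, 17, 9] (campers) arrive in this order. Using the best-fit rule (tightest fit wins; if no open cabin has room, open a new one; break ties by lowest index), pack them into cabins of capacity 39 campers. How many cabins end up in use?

  36 → cabin 1 (new)  [load 36/39]
  35 → cabin 2 (new)  [load 35/39]
  18 → cabin 3 (new)  [load 18/39]
  20 → cabin 3  [load 38/39]
  28 → cabin 4 (new)  [load 28/39]
  18 → cabin 5 (new)  [load 18/39]
  7 → cabin 4  [load 35/39]
  34 → cabin 6 (new)  [load 34/39]
  6 → cabin 5  [load 24/39]
  6 → cabin 5  [load 30/39]
  17 → cabin 7 (new)  [load 17/39]
  9 → cabin 5  [load 39/39]
7 cabins opened.

7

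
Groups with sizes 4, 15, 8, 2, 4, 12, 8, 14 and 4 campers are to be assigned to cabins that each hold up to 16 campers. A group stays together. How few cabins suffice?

Total = 15 + 14 + 12 + 8 + 8 + 4 + 4 + 4 + 2 = 71 campers.
Lower bound: ⌈71/16⌉ = 5 cabins.
A packing using 5 cabins:
  cabin 1: 15 = 15
  cabin 2: 14 + 2 = 16
  cabin 3: 12 + 4 = 16
  cabin 4: 8 + 8 = 16
  cabin 5: 4 + 4 = 8
This matches the lower bound, so 5 is optimal.

5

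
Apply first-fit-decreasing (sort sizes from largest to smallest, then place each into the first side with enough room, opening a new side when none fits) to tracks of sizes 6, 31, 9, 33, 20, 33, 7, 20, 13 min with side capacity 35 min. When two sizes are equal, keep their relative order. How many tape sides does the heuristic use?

6

Sorted descending: 33, 33, 31, 20, 20, 13, 9, 7, 6.
  33 → side 1 (new)  [load 33/35]
  33 → side 2 (new)  [load 33/35]
  31 → side 3 (new)  [load 31/35]
  20 → side 4 (new)  [load 20/35]
  20 → side 5 (new)  [load 20/35]
  13 → side 4  [load 33/35]
  9 → side 5  [load 29/35]
  7 → side 6 (new)  [load 7/35]
  6 → side 5  [load 35/35]
6 tape sides opened.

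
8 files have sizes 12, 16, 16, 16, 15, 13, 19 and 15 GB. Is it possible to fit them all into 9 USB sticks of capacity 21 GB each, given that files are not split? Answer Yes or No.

Yes

A valid assignment using 8 USB sticks:
  USB stick 1: 19 = 19
  USB stick 2: 16 = 16
  USB stick 3: 16 = 16
  USB stick 4: 16 = 16
  USB stick 5: 15 = 15
  USB stick 6: 15 = 15
  USB stick 7: 13 = 13
  USB stick 8: 12 = 12
That uses only 8 ≤ 9, so 9 USB sticks are enough.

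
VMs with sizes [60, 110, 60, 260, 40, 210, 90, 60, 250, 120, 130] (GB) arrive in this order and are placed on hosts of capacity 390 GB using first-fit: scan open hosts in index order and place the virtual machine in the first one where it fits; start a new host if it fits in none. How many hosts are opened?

4

  60 → host 1 (new)  [load 60/390]
  110 → host 1  [load 170/390]
  60 → host 1  [load 230/390]
  260 → host 2 (new)  [load 260/390]
  40 → host 1  [load 270/390]
  210 → host 3 (new)  [load 210/390]
  90 → host 1  [load 360/390]
  60 → host 2  [load 320/390]
  250 → host 4 (new)  [load 250/390]
  120 → host 3  [load 330/390]
  130 → host 4  [load 380/390]
4 hosts opened.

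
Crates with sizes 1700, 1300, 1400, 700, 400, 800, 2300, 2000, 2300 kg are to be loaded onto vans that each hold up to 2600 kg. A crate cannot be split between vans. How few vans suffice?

Total = 2300 + 2300 + 2000 + 1700 + 1400 + 1300 + 800 + 700 + 400 = 12900 kg.
Lower bound: ⌈12900/2600⌉ = 5 vans.
A packing using 6 vans:
  van 1: 2300 = 2300
  van 2: 2300 = 2300
  van 3: 2000 + 400 = 2400
  van 4: 1700 + 800 = 2500
  van 5: 1400 + 700 = 2100
  van 6: 1300 = 1300
No arrangement into 5 vans stays within capacity, so 6 is optimal.

6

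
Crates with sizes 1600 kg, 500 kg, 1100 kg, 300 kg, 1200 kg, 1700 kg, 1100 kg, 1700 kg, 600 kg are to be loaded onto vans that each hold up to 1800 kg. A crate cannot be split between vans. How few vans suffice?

Total = 1700 + 1700 + 1600 + 1200 + 1100 + 1100 + 600 + 500 + 300 = 9800 kg.
Lower bound: ⌈9800/1800⌉ = 6 vans.
A packing using 6 vans:
  van 1: 1700 = 1700
  van 2: 1700 = 1700
  van 3: 1600 = 1600
  van 4: 1200 + 600 = 1800
  van 5: 1100 + 500 = 1600
  van 6: 1100 + 300 = 1400
This matches the lower bound, so 6 is optimal.

6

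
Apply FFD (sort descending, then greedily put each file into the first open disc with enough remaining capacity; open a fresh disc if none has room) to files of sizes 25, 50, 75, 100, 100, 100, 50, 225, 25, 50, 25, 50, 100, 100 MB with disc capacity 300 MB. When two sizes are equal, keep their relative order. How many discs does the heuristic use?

4

Sorted descending: 225, 100, 100, 100, 100, 100, 75, 50, 50, 50, 50, 25, 25, 25.
  225 → disc 1 (new)  [load 225/300]
  100 → disc 2 (new)  [load 100/300]
  100 → disc 2  [load 200/300]
  100 → disc 2  [load 300/300]
  100 → disc 3 (new)  [load 100/300]
  100 → disc 3  [load 200/300]
  75 → disc 1  [load 300/300]
  50 → disc 3  [load 250/300]
  50 → disc 3  [load 300/300]
  50 → disc 4 (new)  [load 50/300]
  50 → disc 4  [load 100/300]
  25 → disc 4  [load 125/300]
  25 → disc 4  [load 150/300]
  25 → disc 4  [load 175/300]
4 discs opened.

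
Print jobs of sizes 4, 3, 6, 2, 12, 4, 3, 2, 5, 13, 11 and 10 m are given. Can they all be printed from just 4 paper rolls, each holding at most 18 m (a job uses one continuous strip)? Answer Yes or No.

No

Total = 75 m; ⌈75/18⌉ = 5.
At least 5 paper rolls are required, but only 4 are allowed.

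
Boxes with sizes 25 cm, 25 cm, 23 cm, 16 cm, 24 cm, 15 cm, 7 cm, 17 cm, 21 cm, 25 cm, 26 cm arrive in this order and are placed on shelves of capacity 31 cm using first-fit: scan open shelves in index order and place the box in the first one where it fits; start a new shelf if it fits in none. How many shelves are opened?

  25 → shelf 1 (new)  [load 25/31]
  25 → shelf 2 (new)  [load 25/31]
  23 → shelf 3 (new)  [load 23/31]
  16 → shelf 4 (new)  [load 16/31]
  24 → shelf 5 (new)  [load 24/31]
  15 → shelf 4  [load 31/31]
  7 → shelf 3  [load 30/31]
  17 → shelf 6 (new)  [load 17/31]
  21 → shelf 7 (new)  [load 21/31]
  25 → shelf 8 (new)  [load 25/31]
  26 → shelf 9 (new)  [load 26/31]
9 shelves opened.

9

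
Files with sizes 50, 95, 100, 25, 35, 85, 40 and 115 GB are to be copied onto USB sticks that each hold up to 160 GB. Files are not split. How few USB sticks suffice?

Total = 115 + 100 + 95 + 85 + 50 + 40 + 35 + 25 = 545 GB.
Lower bound: ⌈545/160⌉ = 4 USB sticks.
A packing using 4 USB sticks:
  USB stick 1: 115 + 40 = 155
  USB stick 2: 100 + 50 = 150
  USB stick 3: 95 + 35 + 25 = 155
  USB stick 4: 85 = 85
This matches the lower bound, so 4 is optimal.

4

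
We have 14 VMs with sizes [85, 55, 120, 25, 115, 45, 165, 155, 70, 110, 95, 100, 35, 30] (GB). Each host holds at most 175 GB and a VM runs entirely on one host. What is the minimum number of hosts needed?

8

Total = 165 + 155 + 120 + 115 + 110 + 100 + 95 + 85 + 70 + 55 + 45 + 35 + 30 + 25 = 1205 GB.
Lower bound: ⌈1205/175⌉ = 7 hosts.
A packing using 8 hosts:
  host 1: 165 = 165
  host 2: 155 = 155
  host 3: 120 + 55 = 175
  host 4: 115 + 45 = 160
  host 5: 110 + 35 + 30 = 175
  host 6: 100 + 70 = 170
  host 7: 95 + 25 = 120
  host 8: 85 = 85
No arrangement into 7 hosts stays within capacity, so 8 is optimal.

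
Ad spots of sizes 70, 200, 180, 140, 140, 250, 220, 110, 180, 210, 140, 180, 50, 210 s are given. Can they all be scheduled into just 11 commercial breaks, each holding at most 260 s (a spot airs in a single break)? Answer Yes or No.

A valid assignment using 11 commercial breaks:
  break 1: 250 = 250
  break 2: 220 = 220
  break 3: 210 + 50 = 260
  break 4: 210 = 210
  break 5: 200 = 200
  break 6: 180 + 70 = 250
  break 7: 180 = 180
  break 8: 180 = 180
  break 9: 140 + 110 = 250
  break 10: 140 = 140
  break 11: 140 = 140
Every load is within 260 s, so 11 commercial breaks suffice.

Yes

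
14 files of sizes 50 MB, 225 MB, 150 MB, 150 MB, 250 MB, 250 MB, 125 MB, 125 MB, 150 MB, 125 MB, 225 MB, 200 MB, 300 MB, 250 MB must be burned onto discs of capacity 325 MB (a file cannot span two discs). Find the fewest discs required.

10

Total = 300 + 250 + 250 + 250 + 225 + 225 + 200 + 150 + 150 + 150 + 125 + 125 + 125 + 50 = 2575 MB.
Lower bound: ⌈2575/325⌉ = 8 discs.
A packing using 10 discs:
  disc 1: 300 = 300
  disc 2: 250 + 50 = 300
  disc 3: 250 = 250
  disc 4: 250 = 250
  disc 5: 225 = 225
  disc 6: 225 = 225
  disc 7: 200 + 125 = 325
  disc 8: 150 + 150 = 300
  disc 9: 150 + 125 = 275
  disc 10: 125 = 125
No arrangement into 9 discs stays within capacity, so 10 is optimal.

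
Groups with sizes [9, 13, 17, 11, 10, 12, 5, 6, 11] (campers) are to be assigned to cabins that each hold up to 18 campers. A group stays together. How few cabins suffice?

7

Total = 17 + 13 + 12 + 11 + 11 + 10 + 9 + 6 + 5 = 94 campers.
Lower bound: ⌈94/18⌉ = 6 cabins.
A packing using 7 cabins:
  cabin 1: 17 = 17
  cabin 2: 13 + 5 = 18
  cabin 3: 12 + 6 = 18
  cabin 4: 11 = 11
  cabin 5: 11 = 11
  cabin 6: 10 = 10
  cabin 7: 9 = 9
No arrangement into 6 cabins stays within capacity, so 7 is optimal.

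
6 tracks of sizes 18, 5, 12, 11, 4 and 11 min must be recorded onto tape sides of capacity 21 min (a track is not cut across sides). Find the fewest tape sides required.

Total = 18 + 12 + 11 + 11 + 5 + 4 = 61 min.
Lower bound: ⌈61/21⌉ = 3 tape sides.
Also, 4 tracks each exceed 21/2 min, and no two of those can share a side, so at least 4 tape sides are needed.
A packing using 4 tape sides:
  side 1: 18 = 18
  side 2: 12 + 5 + 4 = 21
  side 3: 11 = 11
  side 4: 11 = 11
This matches the lower bound, so 4 is optimal.

4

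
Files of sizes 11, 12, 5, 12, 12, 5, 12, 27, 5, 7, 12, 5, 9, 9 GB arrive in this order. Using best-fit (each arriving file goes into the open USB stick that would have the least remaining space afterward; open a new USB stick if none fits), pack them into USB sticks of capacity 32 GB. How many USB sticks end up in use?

5

  11 → USB stick 1 (new)  [load 11/32]
  12 → USB stick 1  [load 23/32]
  5 → USB stick 1  [load 28/32]
  12 → USB stick 2 (new)  [load 12/32]
  12 → USB stick 2  [load 24/32]
  5 → USB stick 2  [load 29/32]
  12 → USB stick 3 (new)  [load 12/32]
  27 → USB stick 4 (new)  [load 27/32]
  5 → USB stick 4  [load 32/32]
  7 → USB stick 3  [load 19/32]
  12 → USB stick 3  [load 31/32]
  5 → USB stick 5 (new)  [load 5/32]
  9 → USB stick 5  [load 14/32]
  9 → USB stick 5  [load 23/32]
5 USB sticks opened.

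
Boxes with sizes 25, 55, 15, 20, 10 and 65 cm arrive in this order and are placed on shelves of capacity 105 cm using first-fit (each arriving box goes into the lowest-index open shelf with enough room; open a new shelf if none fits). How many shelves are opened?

  25 → shelf 1 (new)  [load 25/105]
  55 → shelf 1  [load 80/105]
  15 → shelf 1  [load 95/105]
  20 → shelf 2 (new)  [load 20/105]
  10 → shelf 1  [load 105/105]
  65 → shelf 2  [load 85/105]
2 shelves opened.

2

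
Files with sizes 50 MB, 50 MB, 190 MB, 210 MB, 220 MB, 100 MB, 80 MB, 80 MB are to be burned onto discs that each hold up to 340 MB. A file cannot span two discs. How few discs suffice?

3

Total = 220 + 210 + 190 + 100 + 80 + 80 + 50 + 50 = 980 MB.
Lower bound: ⌈980/340⌉ = 3 discs.
A packing using 3 discs:
  disc 1: 220 + 100 = 320
  disc 2: 210 + 80 + 50 = 340
  disc 3: 190 + 80 + 50 = 320
This matches the lower bound, so 3 is optimal.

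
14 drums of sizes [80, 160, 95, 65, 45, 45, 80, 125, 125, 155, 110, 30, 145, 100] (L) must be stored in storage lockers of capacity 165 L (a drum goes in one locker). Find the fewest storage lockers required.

Total = 160 + 155 + 145 + 125 + 125 + 110 + 100 + 95 + 80 + 80 + 65 + 45 + 45 + 30 = 1360 L.
Lower bound: ⌈1360/165⌉ = 9 storage lockers.
A packing using 9 storage lockers:
  locker 1: 160 = 160
  locker 2: 155 = 155
  locker 3: 145 = 145
  locker 4: 125 + 30 = 155
  locker 5: 125 = 125
  locker 6: 110 + 45 = 155
  locker 7: 100 + 65 = 165
  locker 8: 95 + 45 = 140
  locker 9: 80 + 80 = 160
This matches the lower bound, so 9 is optimal.

9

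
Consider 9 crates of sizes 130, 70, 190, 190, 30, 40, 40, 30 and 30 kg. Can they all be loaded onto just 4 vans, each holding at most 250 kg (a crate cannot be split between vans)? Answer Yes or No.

Yes

A valid assignment using 4 vans:
  van 1: 190 + 40 = 230
  van 2: 190 + 40 = 230
  van 3: 130 + 70 + 30 = 230
  van 4: 30 + 30 = 60
Every load is within 250 kg, so 4 vans suffice.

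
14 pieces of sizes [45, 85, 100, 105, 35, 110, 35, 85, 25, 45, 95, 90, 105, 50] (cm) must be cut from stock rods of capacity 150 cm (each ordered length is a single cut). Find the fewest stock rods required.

8

Total = 110 + 105 + 105 + 100 + 95 + 90 + 85 + 85 + 50 + 45 + 45 + 35 + 35 + 25 = 1010 cm.
Lower bound: ⌈1010/150⌉ = 7 stock rods.
Also, 8 pieces each exceed 75 cm, and no two of those can share a stock rod, so at least 8 stock rods are needed.
A packing using 8 stock rods:
  stock rod 1: 110 + 35 = 145
  stock rod 2: 105 + 45 = 150
  stock rod 3: 105 + 45 = 150
  stock rod 4: 100 + 50 = 150
  stock rod 5: 95 + 35 = 130
  stock rod 6: 90 + 25 = 115
  stock rod 7: 85 = 85
  stock rod 8: 85 = 85
This matches the lower bound, so 8 is optimal.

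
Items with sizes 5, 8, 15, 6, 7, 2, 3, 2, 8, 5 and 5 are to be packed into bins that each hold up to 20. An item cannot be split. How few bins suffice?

4

Total = 15 + 8 + 8 + 7 + 6 + 5 + 5 + 5 + 3 + 2 + 2 = 66.
Lower bound: ⌈66/20⌉ = 4 bins.
A packing using 4 bins:
  bin 1: 15 + 5 = 20
  bin 2: 8 + 8 + 3 = 19
  bin 3: 7 + 6 + 5 + 2 = 20
  bin 4: 5 + 2 = 7
This matches the lower bound, so 4 is optimal.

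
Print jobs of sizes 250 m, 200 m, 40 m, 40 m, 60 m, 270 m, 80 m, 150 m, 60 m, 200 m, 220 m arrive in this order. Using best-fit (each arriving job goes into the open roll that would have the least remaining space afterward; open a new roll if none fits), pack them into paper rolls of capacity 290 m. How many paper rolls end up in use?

  250 → roll 1 (new)  [load 250/290]
  200 → roll 2 (new)  [load 200/290]
  40 → roll 1  [load 290/290]
  40 → roll 2  [load 240/290]
  60 → roll 3 (new)  [load 60/290]
  270 → roll 4 (new)  [load 270/290]
  80 → roll 3  [load 140/290]
  150 → roll 3  [load 290/290]
  60 → roll 5 (new)  [load 60/290]
  200 → roll 5  [load 260/290]
  220 → roll 6 (new)  [load 220/290]
6 paper rolls opened.

6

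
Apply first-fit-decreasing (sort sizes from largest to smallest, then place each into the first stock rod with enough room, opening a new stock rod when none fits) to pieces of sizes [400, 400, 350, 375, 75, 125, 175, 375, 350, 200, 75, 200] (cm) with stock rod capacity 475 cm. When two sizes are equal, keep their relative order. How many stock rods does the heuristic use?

Sorted descending: 400, 400, 375, 375, 350, 350, 200, 200, 175, 125, 75, 75.
  400 → stock rod 1 (new)  [load 400/475]
  400 → stock rod 2 (new)  [load 400/475]
  375 → stock rod 3 (new)  [load 375/475]
  375 → stock rod 4 (new)  [load 375/475]
  350 → stock rod 5 (new)  [load 350/475]
  350 → stock rod 6 (new)  [load 350/475]
  200 → stock rod 7 (new)  [load 200/475]
  200 → stock rod 7  [load 400/475]
  175 → stock rod 8 (new)  [load 175/475]
  125 → stock rod 5  [load 475/475]
  75 → stock rod 1  [load 475/475]
  75 → stock rod 2  [load 475/475]
8 stock rods opened.

8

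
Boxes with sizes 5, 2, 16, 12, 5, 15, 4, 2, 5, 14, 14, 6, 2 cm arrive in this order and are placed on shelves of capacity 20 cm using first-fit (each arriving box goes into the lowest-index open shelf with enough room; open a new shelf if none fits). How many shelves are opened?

6

  5 → shelf 1 (new)  [load 5/20]
  2 → shelf 1  [load 7/20]
  16 → shelf 2 (new)  [load 16/20]
  12 → shelf 1  [load 19/20]
  5 → shelf 3 (new)  [load 5/20]
  15 → shelf 3  [load 20/20]
  4 → shelf 2  [load 20/20]
  2 → shelf 4 (new)  [load 2/20]
  5 → shelf 4  [load 7/20]
  14 → shelf 5 (new)  [load 14/20]
  14 → shelf 6 (new)  [load 14/20]
  6 → shelf 4  [load 13/20]
  2 → shelf 4  [load 15/20]
6 shelves opened.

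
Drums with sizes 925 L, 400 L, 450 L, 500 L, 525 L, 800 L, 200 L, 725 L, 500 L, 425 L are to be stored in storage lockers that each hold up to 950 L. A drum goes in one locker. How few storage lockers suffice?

6

Total = 925 + 800 + 725 + 525 + 500 + 500 + 450 + 425 + 400 + 200 = 5450 L.
Lower bound: ⌈5450/950⌉ = 6 storage lockers.
A packing using 6 storage lockers:
  locker 1: 925 = 925
  locker 2: 800 = 800
  locker 3: 725 + 200 = 925
  locker 4: 525 + 425 = 950
  locker 5: 500 + 450 = 950
  locker 6: 500 + 400 = 900
This matches the lower bound, so 6 is optimal.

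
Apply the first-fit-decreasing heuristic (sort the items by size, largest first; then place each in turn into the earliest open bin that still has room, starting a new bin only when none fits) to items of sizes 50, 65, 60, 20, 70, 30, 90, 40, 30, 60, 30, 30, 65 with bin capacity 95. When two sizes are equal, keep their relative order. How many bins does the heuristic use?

Sorted descending: 90, 70, 65, 65, 60, 60, 50, 40, 30, 30, 30, 30, 20.
  90 → bin 1 (new)  [load 90/95]
  70 → bin 2 (new)  [load 70/95]
  65 → bin 3 (new)  [load 65/95]
  65 → bin 4 (new)  [load 65/95]
  60 → bin 5 (new)  [load 60/95]
  60 → bin 6 (new)  [load 60/95]
  50 → bin 7 (new)  [load 50/95]
  40 → bin 7  [load 90/95]
  30 → bin 3  [load 95/95]
  30 → bin 4  [load 95/95]
  30 → bin 5  [load 90/95]
  30 → bin 6  [load 90/95]
  20 → bin 2  [load 90/95]
7 bins opened.

7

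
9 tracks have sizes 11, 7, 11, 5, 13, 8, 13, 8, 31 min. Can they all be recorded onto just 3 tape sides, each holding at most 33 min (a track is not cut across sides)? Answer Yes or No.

Total = 107 min; ⌈107/33⌉ = 4.
At least 4 tape sides are required, but only 3 are allowed.

No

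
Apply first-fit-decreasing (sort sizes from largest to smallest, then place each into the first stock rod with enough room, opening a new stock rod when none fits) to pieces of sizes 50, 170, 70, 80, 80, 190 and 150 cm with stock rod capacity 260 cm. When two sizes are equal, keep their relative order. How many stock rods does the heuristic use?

4

Sorted descending: 190, 170, 150, 80, 80, 70, 50.
  190 → stock rod 1 (new)  [load 190/260]
  170 → stock rod 2 (new)  [load 170/260]
  150 → stock rod 3 (new)  [load 150/260]
  80 → stock rod 2  [load 250/260]
  80 → stock rod 3  [load 230/260]
  70 → stock rod 1  [load 260/260]
  50 → stock rod 4 (new)  [load 50/260]
4 stock rods opened.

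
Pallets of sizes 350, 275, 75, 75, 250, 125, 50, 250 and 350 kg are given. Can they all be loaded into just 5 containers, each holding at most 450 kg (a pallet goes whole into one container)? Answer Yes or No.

Yes

A valid assignment using 5 containers:
  container 1: 350 + 75 = 425
  container 2: 350 + 75 = 425
  container 3: 275 + 125 + 50 = 450
  container 4: 250 = 250
  container 5: 250 = 250
Every load is within 450 kg, so 5 containers suffice.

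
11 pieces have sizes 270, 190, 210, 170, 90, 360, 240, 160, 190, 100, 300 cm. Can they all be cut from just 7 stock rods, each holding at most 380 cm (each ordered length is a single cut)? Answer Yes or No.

A valid assignment using 7 stock rods:
  stock rod 1: 360 = 360
  stock rod 2: 300 = 300
  stock rod 3: 270 + 100 = 370
  stock rod 4: 240 + 90 = 330
  stock rod 5: 210 + 170 = 380
  stock rod 6: 190 + 190 = 380
  stock rod 7: 160 = 160
Every load is within 380 cm, so 7 stock rods suffice.

Yes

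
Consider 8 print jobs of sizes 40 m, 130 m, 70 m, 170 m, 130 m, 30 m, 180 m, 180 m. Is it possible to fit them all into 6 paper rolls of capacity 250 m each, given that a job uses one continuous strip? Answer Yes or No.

A valid assignment using 5 paper rolls:
  roll 1: 180 + 70 = 250
  roll 2: 180 + 40 + 30 = 250
  roll 3: 170 = 170
  roll 4: 130 = 130
  roll 5: 130 = 130
That uses only 5 ≤ 6, so 6 paper rolls are enough.

Yes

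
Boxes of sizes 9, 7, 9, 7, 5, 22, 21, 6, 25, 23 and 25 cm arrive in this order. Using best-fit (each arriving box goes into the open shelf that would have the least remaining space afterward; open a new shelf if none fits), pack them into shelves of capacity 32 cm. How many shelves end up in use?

  9 → shelf 1 (new)  [load 9/32]
  7 → shelf 1  [load 16/32]
  9 → shelf 1  [load 25/32]
  7 → shelf 1  [load 32/32]
  5 → shelf 2 (new)  [load 5/32]
  22 → shelf 2  [load 27/32]
  21 → shelf 3 (new)  [load 21/32]
  6 → shelf 3  [load 27/32]
  25 → shelf 4 (new)  [load 25/32]
  23 → shelf 5 (new)  [load 23/32]
  25 → shelf 6 (new)  [load 25/32]
6 shelves opened.

6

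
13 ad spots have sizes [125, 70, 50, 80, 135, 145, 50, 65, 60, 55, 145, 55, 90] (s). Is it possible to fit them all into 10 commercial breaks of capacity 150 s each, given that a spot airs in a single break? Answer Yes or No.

Yes

A valid assignment using 9 commercial breaks:
  break 1: 145 = 145
  break 2: 145 = 145
  break 3: 135 = 135
  break 4: 125 = 125
  break 5: 90 + 60 = 150
  break 6: 80 + 70 = 150
  break 7: 65 + 55 = 120
  break 8: 55 + 50 = 105
  break 9: 50 = 50
That uses only 9 ≤ 10, so 10 commercial breaks are enough.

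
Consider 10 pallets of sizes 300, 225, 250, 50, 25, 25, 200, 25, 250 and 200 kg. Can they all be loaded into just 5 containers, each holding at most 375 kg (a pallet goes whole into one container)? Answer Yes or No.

No

Total = 1550 kg; ⌈1550/375⌉ = 5.
6 pallets each exceed half the capacity and cannot share a container, forcing at least 6 containers.
At least 6 containers are required, but only 5 are allowed.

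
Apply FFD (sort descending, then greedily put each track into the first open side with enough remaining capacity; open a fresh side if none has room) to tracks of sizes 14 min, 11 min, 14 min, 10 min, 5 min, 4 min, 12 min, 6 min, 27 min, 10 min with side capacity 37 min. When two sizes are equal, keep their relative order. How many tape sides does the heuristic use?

Sorted descending: 27, 14, 14, 12, 11, 10, 10, 6, 5, 4.
  27 → side 1 (new)  [load 27/37]
  14 → side 2 (new)  [load 14/37]
  14 → side 2  [load 28/37]
  12 → side 3 (new)  [load 12/37]
  11 → side 3  [load 23/37]
  10 → side 1  [load 37/37]
  10 → side 3  [load 33/37]
  6 → side 2  [load 34/37]
  5 → side 4 (new)  [load 5/37]
  4 → side 3  [load 37/37]
4 tape sides opened.

4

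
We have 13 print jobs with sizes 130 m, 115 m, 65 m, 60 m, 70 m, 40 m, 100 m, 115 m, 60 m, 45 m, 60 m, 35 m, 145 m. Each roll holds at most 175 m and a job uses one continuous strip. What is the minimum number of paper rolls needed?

7

Total = 145 + 130 + 115 + 115 + 100 + 70 + 65 + 60 + 60 + 60 + 45 + 40 + 35 = 1040 m.
Lower bound: ⌈1040/175⌉ = 6 paper rolls.
A packing using 7 paper rolls:
  roll 1: 145 = 145
  roll 2: 130 + 45 = 175
  roll 3: 115 + 60 = 175
  roll 4: 115 + 60 = 175
  roll 5: 100 + 70 = 170
  roll 6: 65 + 60 + 40 = 165
  roll 7: 35 = 35
No arrangement into 6 paper rolls stays within capacity, so 7 is optimal.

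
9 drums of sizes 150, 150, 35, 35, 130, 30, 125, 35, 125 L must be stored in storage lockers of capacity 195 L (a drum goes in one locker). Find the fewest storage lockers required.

Total = 150 + 150 + 130 + 125 + 125 + 35 + 35 + 35 + 30 = 815 L.
Lower bound: ⌈815/195⌉ = 5 storage lockers.
A packing using 5 storage lockers:
  locker 1: 150 + 35 = 185
  locker 2: 150 + 35 = 185
  locker 3: 130 + 35 + 30 = 195
  locker 4: 125 = 125
  locker 5: 125 = 125
This matches the lower bound, so 5 is optimal.

5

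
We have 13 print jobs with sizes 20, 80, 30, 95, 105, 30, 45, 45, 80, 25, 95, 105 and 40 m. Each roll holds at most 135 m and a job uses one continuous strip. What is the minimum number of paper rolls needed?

Total = 105 + 105 + 95 + 95 + 80 + 80 + 45 + 45 + 40 + 30 + 30 + 25 + 20 = 795 m.
Lower bound: ⌈795/135⌉ = 6 paper rolls.
A packing using 7 paper rolls:
  roll 1: 105 + 30 = 135
  roll 2: 105 + 30 = 135
  roll 3: 95 + 40 = 135
  roll 4: 95 + 25 = 120
  roll 5: 80 + 45 = 125
  roll 6: 80 + 45 = 125
  roll 7: 20 = 20
No arrangement into 6 paper rolls stays within capacity, so 7 is optimal.

7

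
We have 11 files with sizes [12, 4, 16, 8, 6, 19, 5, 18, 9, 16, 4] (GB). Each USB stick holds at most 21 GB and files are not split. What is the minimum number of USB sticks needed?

6

Total = 19 + 18 + 16 + 16 + 12 + 9 + 8 + 6 + 5 + 4 + 4 = 117 GB.
Lower bound: ⌈117/21⌉ = 6 USB sticks.
A packing using 6 USB sticks:
  USB stick 1: 19 = 19
  USB stick 2: 18 = 18
  USB stick 3: 16 + 5 = 21
  USB stick 4: 16 + 4 = 20
  USB stick 5: 12 + 9 = 21
  USB stick 6: 8 + 6 + 4 = 18
This matches the lower bound, so 6 is optimal.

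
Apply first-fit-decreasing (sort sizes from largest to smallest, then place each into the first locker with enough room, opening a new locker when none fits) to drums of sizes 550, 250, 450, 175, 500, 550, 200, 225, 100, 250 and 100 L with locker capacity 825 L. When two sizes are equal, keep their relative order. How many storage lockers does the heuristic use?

Sorted descending: 550, 550, 500, 450, 250, 250, 225, 200, 175, 100, 100.
  550 → locker 1 (new)  [load 550/825]
  550 → locker 2 (new)  [load 550/825]
  500 → locker 3 (new)  [load 500/825]
  450 → locker 4 (new)  [load 450/825]
  250 → locker 1  [load 800/825]
  250 → locker 2  [load 800/825]
  225 → locker 3  [load 725/825]
  200 → locker 4  [load 650/825]
  175 → locker 4  [load 825/825]
  100 → locker 3  [load 825/825]
  100 → locker 5 (new)  [load 100/825]
5 storage lockers opened.

5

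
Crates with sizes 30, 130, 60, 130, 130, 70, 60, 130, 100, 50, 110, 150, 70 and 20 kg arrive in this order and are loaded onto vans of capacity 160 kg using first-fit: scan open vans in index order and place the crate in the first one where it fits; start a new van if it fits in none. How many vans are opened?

9

  30 → van 1 (new)  [load 30/160]
  130 → van 1  [load 160/160]
  60 → van 2 (new)  [load 60/160]
  130 → van 3 (new)  [load 130/160]
  130 → van 4 (new)  [load 130/160]
  70 → van 2  [load 130/160]
  60 → van 5 (new)  [load 60/160]
  130 → van 6 (new)  [load 130/160]
  100 → van 5  [load 160/160]
  50 → van 7 (new)  [load 50/160]
  110 → van 7  [load 160/160]
  150 → van 8 (new)  [load 150/160]
  70 → van 9 (new)  [load 70/160]
  20 → van 2  [load 150/160]
9 vans opened.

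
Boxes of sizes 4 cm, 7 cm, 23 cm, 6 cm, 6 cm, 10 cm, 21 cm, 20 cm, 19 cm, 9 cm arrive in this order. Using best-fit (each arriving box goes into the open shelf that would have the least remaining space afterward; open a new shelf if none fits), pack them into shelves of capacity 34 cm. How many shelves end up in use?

  4 → shelf 1 (new)  [load 4/34]
  7 → shelf 1  [load 11/34]
  23 → shelf 1  [load 34/34]
  6 → shelf 2 (new)  [load 6/34]
  6 → shelf 2  [load 12/34]
  10 → shelf 2  [load 22/34]
  21 → shelf 3 (new)  [load 21/34]
  20 → shelf 4 (new)  [load 20/34]
  19 → shelf 5 (new)  [load 19/34]
  9 → shelf 2  [load 31/34]
5 shelves opened.

5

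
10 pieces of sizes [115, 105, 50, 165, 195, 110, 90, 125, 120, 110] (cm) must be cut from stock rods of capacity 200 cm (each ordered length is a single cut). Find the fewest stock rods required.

8

Total = 195 + 165 + 125 + 120 + 115 + 110 + 110 + 105 + 90 + 50 = 1185 cm.
Lower bound: ⌈1185/200⌉ = 6 stock rods.
Also, 8 pieces each exceed 100 cm, and no two of those can share a stock rod, so at least 8 stock rods are needed.
A packing using 8 stock rods:
  stock rod 1: 195 = 195
  stock rod 2: 165 = 165
  stock rod 3: 125 + 50 = 175
  stock rod 4: 120 = 120
  stock rod 5: 115 = 115
  stock rod 6: 110 + 90 = 200
  stock rod 7: 110 = 110
  stock rod 8: 105 = 105
This matches the lower bound, so 8 is optimal.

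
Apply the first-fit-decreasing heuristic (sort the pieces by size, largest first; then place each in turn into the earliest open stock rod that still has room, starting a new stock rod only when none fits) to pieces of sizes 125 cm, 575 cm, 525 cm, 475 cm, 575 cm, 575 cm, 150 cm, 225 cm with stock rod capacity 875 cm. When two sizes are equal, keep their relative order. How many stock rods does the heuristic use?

5

Sorted descending: 575, 575, 575, 525, 475, 225, 150, 125.
  575 → stock rod 1 (new)  [load 575/875]
  575 → stock rod 2 (new)  [load 575/875]
  575 → stock rod 3 (new)  [load 575/875]
  525 → stock rod 4 (new)  [load 525/875]
  475 → stock rod 5 (new)  [load 475/875]
  225 → stock rod 1  [load 800/875]
  150 → stock rod 2  [load 725/875]
  125 → stock rod 2  [load 850/875]
5 stock rods opened.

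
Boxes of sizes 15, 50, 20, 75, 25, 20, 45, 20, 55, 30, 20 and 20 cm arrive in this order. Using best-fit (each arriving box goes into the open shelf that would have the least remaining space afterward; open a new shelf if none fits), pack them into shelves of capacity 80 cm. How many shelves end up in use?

  15 → shelf 1 (new)  [load 15/80]
  50 → shelf 1  [load 65/80]
  20 → shelf 2 (new)  [load 20/80]
  75 → shelf 3 (new)  [load 75/80]
  25 → shelf 2  [load 45/80]
  20 → shelf 2  [load 65/80]
  45 → shelf 4 (new)  [load 45/80]
  20 → shelf 4  [load 65/80]
  55 → shelf 5 (new)  [load 55/80]
  30 → shelf 6 (new)  [load 30/80]
  20 → shelf 5  [load 75/80]
  20 → shelf 6  [load 50/80]
6 shelves opened.

6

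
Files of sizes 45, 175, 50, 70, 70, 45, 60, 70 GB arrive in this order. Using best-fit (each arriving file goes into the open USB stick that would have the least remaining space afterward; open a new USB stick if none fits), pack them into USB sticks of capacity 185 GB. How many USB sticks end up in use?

  45 → USB stick 1 (new)  [load 45/185]
  175 → USB stick 2 (new)  [load 175/185]
  50 → USB stick 1  [load 95/185]
  70 → USB stick 1  [load 165/185]
  70 → USB stick 3 (new)  [load 70/185]
  45 → USB stick 3  [load 115/185]
  60 → USB stick 3  [load 175/185]
  70 → USB stick 4 (new)  [load 70/185]
4 USB sticks opened.

4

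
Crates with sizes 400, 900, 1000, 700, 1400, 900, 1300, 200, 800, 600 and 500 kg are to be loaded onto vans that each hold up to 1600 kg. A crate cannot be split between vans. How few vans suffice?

6

Total = 1400 + 1300 + 1000 + 900 + 900 + 800 + 700 + 600 + 500 + 400 + 200 = 8700 kg.
Lower bound: ⌈8700/1600⌉ = 6 vans.
A packing using 6 vans:
  van 1: 1400 + 200 = 1600
  van 2: 1300 = 1300
  van 3: 1000 + 600 = 1600
  van 4: 900 + 700 = 1600
  van 5: 900 + 500 = 1400
  van 6: 800 + 400 = 1200
This matches the lower bound, so 6 is optimal.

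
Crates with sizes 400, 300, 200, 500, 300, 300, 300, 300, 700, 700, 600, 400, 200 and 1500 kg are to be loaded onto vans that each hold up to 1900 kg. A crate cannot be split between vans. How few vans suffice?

Total = 1500 + 700 + 700 + 600 + 500 + 400 + 400 + 300 + 300 + 300 + 300 + 300 + 200 + 200 = 6700 kg.
Lower bound: ⌈6700/1900⌉ = 4 vans.
A packing using 4 vans:
  van 1: 1500 + 400 = 1900
  van 2: 700 + 700 + 500 = 1900
  van 3: 600 + 400 + 300 + 300 + 300 = 1900
  van 4: 300 + 300 + 200 + 200 = 1000
This matches the lower bound, so 4 is optimal.

4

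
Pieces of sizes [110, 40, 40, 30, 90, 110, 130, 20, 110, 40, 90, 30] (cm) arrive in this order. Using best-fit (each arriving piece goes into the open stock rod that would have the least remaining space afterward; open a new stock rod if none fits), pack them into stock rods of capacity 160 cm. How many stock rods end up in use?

  110 → stock rod 1 (new)  [load 110/160]
  40 → stock rod 1  [load 150/160]
  40 → stock rod 2 (new)  [load 40/160]
  30 → stock rod 2  [load 70/160]
  90 → stock rod 2  [load 160/160]
  110 → stock rod 3 (new)  [load 110/160]
  130 → stock rod 4 (new)  [load 130/160]
  20 → stock rod 4  [load 150/160]
  110 → stock rod 5 (new)  [load 110/160]
  40 → stock rod 3  [load 150/160]
  90 → stock rod 6 (new)  [load 90/160]
  30 → stock rod 5  [load 140/160]
6 stock rods opened.

6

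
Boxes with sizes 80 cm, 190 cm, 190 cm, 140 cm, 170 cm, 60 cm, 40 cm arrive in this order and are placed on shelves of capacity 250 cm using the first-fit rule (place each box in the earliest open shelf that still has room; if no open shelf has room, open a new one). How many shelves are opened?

  80 → shelf 1 (new)  [load 80/250]
  190 → shelf 2 (new)  [load 190/250]
  190 → shelf 3 (new)  [load 190/250]
  140 → shelf 1  [load 220/250]
  170 → shelf 4 (new)  [load 170/250]
  60 → shelf 2  [load 250/250]
  40 → shelf 3  [load 230/250]
4 shelves opened.

4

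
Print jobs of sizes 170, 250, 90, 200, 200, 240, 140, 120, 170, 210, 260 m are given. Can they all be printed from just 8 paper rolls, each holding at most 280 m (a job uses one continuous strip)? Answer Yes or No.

No

Total = 2050 m; ⌈2050/280⌉ = 8.
The bound of 8 does not rule out 8, but exhaustive search shows no assignment into 8 paper rolls of capacity 280 m exists — the minimum is 9.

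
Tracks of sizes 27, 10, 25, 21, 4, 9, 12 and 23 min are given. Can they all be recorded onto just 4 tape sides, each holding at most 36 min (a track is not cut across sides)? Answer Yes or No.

A valid assignment using 4 tape sides:
  side 1: 27 + 9 = 36
  side 2: 25 + 10 = 35
  side 3: 23 + 12 = 35
  side 4: 21 + 4 = 25
Every load is within 36 min, so 4 tape sides suffice.

Yes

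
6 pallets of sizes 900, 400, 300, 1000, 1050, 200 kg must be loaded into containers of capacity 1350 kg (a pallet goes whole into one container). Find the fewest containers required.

Total = 1050 + 1000 + 900 + 400 + 300 + 200 = 3850 kg.
Lower bound: ⌈3850/1350⌉ = 3 containers.
A packing using 3 containers:
  container 1: 1050 + 300 = 1350
  container 2: 1000 + 200 = 1200
  container 3: 900 + 400 = 1300
This matches the lower bound, so 3 is optimal.

3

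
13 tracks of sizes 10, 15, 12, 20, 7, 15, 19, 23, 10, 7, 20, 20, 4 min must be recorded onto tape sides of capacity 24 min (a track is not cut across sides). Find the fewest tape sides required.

9

Total = 23 + 20 + 20 + 20 + 19 + 15 + 15 + 12 + 10 + 10 + 7 + 7 + 4 = 182 min.
Lower bound: ⌈182/24⌉ = 8 tape sides.
A packing using 9 tape sides:
  side 1: 23 = 23
  side 2: 20 + 4 = 24
  side 3: 20 = 20
  side 4: 20 = 20
  side 5: 19 = 19
  side 6: 15 + 7 = 22
  side 7: 15 + 7 = 22
  side 8: 12 + 10 = 22
  side 9: 10 = 10
No arrangement into 8 tape sides stays within capacity, so 9 is optimal.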